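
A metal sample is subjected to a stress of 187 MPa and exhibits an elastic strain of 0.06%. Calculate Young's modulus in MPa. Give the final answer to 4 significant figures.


E = sigma / epsilon
epsilon = 0.06% = 6e-04
E = 187 / 6e-04
E = 311700 MPa


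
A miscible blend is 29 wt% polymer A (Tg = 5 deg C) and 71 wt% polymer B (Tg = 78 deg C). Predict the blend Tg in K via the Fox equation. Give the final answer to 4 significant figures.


1/Tg = w1/Tg1 + w2/Tg2 (in Kelvin)
Tg1 = 278.15 K, Tg2 = 351.15 K
1/Tg = 0.29/278.15 + 0.71/351.15
Tg = 326.3 K


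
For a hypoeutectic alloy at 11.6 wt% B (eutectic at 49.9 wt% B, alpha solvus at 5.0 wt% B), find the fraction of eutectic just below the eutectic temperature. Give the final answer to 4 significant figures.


f_primary = (C_e - C0) / (C_e - C_alpha_max)
f_primary = (49.9 - 11.6) / (49.9 - 5.0)
f_primary = 0.853007
f_eutectic = 1 - 0.853007 = 0.147


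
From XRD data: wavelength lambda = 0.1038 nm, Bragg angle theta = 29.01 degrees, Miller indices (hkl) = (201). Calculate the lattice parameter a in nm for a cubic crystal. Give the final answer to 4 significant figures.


d = lambda / (2*sin(theta))
d = 0.1038 / (2*sin(29.01 deg))
d = 0.107019 nm
a = d * sqrt(h^2+k^2+l^2) = 0.107019 * sqrt(5)
a = 0.2393 nm


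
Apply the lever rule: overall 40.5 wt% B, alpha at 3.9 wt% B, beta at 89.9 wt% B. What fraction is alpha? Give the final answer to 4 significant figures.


f_alpha = (C_beta - C0) / (C_beta - C_alpha)
f_alpha = (89.9 - 40.5) / (89.9 - 3.9)
f_alpha = 0.5744


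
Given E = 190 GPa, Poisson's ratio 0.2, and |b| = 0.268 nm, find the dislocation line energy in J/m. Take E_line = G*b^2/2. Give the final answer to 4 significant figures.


Step 1: G = E / (2*(1+nu))
G = 190 / (2*(1+0.2)) = 79.1667 GPa = 7.91667e+10 Pa
Step 2: E_line = G*b^2/2
b = 0.268 nm = 2.68e-10 m
E_line = 0.5 * 7.91667e+10 * (2.68e-10)^2 = 2.843e-09 J/m


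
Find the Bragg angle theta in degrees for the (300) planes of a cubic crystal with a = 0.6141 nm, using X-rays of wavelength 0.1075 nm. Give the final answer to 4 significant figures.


d = a / sqrt(h^2+k^2+l^2)
d = 0.6141 / sqrt(9) = 0.2047 nm
lambda = 2*d*sin(theta)  =>  sin(theta) = lambda / (2*d)
sin(theta) = 0.1075 / (2 * 0.2047) = 0.262579
theta = 15.22 deg


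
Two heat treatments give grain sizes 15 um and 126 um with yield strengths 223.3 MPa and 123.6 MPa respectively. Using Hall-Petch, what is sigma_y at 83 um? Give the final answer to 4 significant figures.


sigma_y = sigma0 + k / sqrt(d)
1/sqrt(d1) = 1/sqrt(1.5e-05) = 258.199;  1/sqrt(d2) = 89.0871
k = (sigma1 - sigma2) / (1/sqrt(d1) - 1/sqrt(d2)) = (223.3 - 123.6) / (258.199 - 89.0871) = 0.589551 MPa*m^0.5
sigma0 = sigma1 - k/sqrt(d1) = 223.3 - 0.589551*258.199 = 71.0786 MPa
sigma_y(d3) = 71.0786 + 0.589551 / sqrt(8.3e-05) = 135.8 MPa


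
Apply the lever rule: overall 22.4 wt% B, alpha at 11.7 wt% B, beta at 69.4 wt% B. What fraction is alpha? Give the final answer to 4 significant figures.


f_alpha = (C_beta - C0) / (C_beta - C_alpha)
f_alpha = (69.4 - 22.4) / (69.4 - 11.7)
f_alpha = 0.8146


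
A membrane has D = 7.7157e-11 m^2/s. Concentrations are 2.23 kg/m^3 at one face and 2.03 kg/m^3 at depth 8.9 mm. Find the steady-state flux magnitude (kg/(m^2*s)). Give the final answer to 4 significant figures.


J = -D * (dC/dx) = D * (C1 - C2) / dx
J = 7.7157e-11 * (2.23 - 2.03) / 8.9e-03
J = 1.734e-09 kg/(m^2*s)


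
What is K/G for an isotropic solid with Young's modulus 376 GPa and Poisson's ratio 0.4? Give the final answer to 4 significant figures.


G = E / (2*(1+nu))
G = 376 / (2*(1+0.4)) = 134.286 GPa
K = E / (3*(1-2*nu))
K = 376 / (3*(1-2*0.4)) = 626.667 GPa
K/G = 626.667 / 134.286 = 4.667


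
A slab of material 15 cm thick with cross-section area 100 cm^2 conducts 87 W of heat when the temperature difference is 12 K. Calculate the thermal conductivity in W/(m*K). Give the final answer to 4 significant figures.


k = Q*L / (A*dT)
L = 0.15 m, A = 0.01 m^2
k = 87 * 0.15 / (0.01 * 12)
k = 108.8 W/(m*K)


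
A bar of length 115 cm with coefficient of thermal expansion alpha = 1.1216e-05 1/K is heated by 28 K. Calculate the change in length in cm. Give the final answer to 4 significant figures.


dL = L0 * alpha * dT
dL = 115 * 1.1216e-05 * 28
dL = 0.03612 cm


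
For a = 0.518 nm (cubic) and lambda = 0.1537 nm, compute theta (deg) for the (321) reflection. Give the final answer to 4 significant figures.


d = a / sqrt(h^2+k^2+l^2)
d = 0.518 / sqrt(14) = 0.138441 nm
lambda = 2*d*sin(theta)  =>  sin(theta) = lambda / (2*d)
sin(theta) = 0.1537 / (2 * 0.138441) = 0.555109
theta = 33.72 deg


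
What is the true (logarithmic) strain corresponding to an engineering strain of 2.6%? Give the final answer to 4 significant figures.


epsilon_true = ln(1 + epsilon_eng)
epsilon_true = ln(1 + 0.026)
epsilon_true = 0.02567


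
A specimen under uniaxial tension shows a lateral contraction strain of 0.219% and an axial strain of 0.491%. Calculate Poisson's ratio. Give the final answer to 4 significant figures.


nu = -epsilon_lat / epsilon_axial
Lateral strain is contraction (negative), so using magnitudes:
nu = 0.219 / 0.491
nu = 0.446


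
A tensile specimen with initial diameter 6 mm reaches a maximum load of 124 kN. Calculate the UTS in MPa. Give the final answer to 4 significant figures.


A0 = pi*(d/2)^2 = pi*(6/2)^2 = 28.2743 mm^2
UTS = F_max / A0 = 124*1000 / 28.2743
UTS = 4386 MPa


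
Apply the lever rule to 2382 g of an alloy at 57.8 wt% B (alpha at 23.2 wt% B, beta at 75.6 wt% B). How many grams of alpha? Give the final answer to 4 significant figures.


f_alpha = (C_beta - C0) / (C_beta - C_alpha)
f_alpha = (75.6 - 57.8) / (75.6 - 23.2) = 0.339695
m_alpha = f_alpha * m_total = 0.339695 * 2382 = 809.2 g


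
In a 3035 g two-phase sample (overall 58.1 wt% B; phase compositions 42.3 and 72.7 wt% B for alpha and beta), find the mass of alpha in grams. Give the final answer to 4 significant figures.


f_alpha = (C_beta - C0) / (C_beta - C_alpha)
f_alpha = (72.7 - 58.1) / (72.7 - 42.3) = 0.480263
m_alpha = f_alpha * m_total = 0.480263 * 3035 = 1458 g


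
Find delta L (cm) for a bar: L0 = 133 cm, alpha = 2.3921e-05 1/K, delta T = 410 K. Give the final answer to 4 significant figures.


dL = L0 * alpha * dT
dL = 133 * 2.3921e-05 * 410
dL = 1.304 cm


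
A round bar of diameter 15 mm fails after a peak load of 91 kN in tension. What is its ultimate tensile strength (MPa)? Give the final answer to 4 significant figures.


A0 = pi*(d/2)^2 = pi*(15/2)^2 = 176.715 mm^2
UTS = F_max / A0 = 91*1000 / 176.715
UTS = 515 MPa


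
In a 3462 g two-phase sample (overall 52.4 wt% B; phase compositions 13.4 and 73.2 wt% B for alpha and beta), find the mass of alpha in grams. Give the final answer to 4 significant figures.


f_alpha = (C_beta - C0) / (C_beta - C_alpha)
f_alpha = (73.2 - 52.4) / (73.2 - 13.4) = 0.347826
m_alpha = f_alpha * m_total = 0.347826 * 3462 = 1204 g


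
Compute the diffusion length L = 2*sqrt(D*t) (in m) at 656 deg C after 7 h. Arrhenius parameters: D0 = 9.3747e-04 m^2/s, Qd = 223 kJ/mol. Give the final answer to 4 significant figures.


Step 1: D = D0 * exp(-Qd/(R*T))
T = 929.15 K
D = 9.3747e-04 * exp(-223e3 / (8.314 * 929.15)) = 2.72249e-16 m^2/s
Step 2: L = 2*sqrt(D*t)
t = 7 h = 25200 s
L = 2*sqrt(2.72249e-16 * 25200) = 5.239e-06 m


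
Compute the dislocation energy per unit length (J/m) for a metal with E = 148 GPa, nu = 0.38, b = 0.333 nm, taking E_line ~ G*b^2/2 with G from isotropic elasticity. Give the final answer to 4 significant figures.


Step 1: G = E / (2*(1+nu))
G = 148 / (2*(1+0.38)) = 53.6232 GPa = 5.36232e+10 Pa
Step 2: E_line = G*b^2/2
b = 0.333 nm = 3.33e-10 m
E_line = 0.5 * 5.36232e+10 * (3.33e-10)^2 = 2.973e-09 J/m


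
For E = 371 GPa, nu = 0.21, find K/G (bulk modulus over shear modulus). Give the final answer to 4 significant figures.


G = E / (2*(1+nu))
G = 371 / (2*(1+0.21)) = 153.306 GPa
K = E / (3*(1-2*nu))
K = 371 / (3*(1-2*0.21)) = 213.218 GPa
K/G = 213.218 / 153.306 = 1.391


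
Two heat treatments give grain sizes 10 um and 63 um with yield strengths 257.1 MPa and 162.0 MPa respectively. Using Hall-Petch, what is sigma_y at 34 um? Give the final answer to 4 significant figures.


sigma_y = sigma0 + k / sqrt(d)
1/sqrt(d1) = 1/sqrt(1e-05) = 316.228;  1/sqrt(d2) = 125.988
k = (sigma1 - sigma2) / (1/sqrt(d1) - 1/sqrt(d2)) = (257.1 - 162.0) / (316.228 - 125.988) = 0.499896 MPa*m^0.5
sigma0 = sigma1 - k/sqrt(d1) = 257.1 - 0.499896*316.228 = 99.019 MPa
sigma_y(d3) = 99.019 + 0.499896 / sqrt(3.4e-05) = 184.8 MPa


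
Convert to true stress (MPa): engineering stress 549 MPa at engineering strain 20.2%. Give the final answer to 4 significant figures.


sigma_true = sigma_eng * (1 + epsilon_eng)
sigma_true = 549 * (1 + 0.202)
sigma_true = 659.9 MPa


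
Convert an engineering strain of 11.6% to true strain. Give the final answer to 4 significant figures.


epsilon_true = ln(1 + epsilon_eng)
epsilon_true = ln(1 + 0.116)
epsilon_true = 0.1098


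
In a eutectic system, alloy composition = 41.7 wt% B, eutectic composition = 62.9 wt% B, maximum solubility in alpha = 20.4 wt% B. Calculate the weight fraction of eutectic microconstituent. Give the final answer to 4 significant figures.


f_primary = (C_e - C0) / (C_e - C_alpha_max)
f_primary = (62.9 - 41.7) / (62.9 - 20.4)
f_primary = 0.498824
f_eutectic = 1 - 0.498824 = 0.5012


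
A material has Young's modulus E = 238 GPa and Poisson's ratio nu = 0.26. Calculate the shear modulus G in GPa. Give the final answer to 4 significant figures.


G = E / (2*(1+nu))
G = 238 / (2*(1+0.26))
G = 94.44 GPa


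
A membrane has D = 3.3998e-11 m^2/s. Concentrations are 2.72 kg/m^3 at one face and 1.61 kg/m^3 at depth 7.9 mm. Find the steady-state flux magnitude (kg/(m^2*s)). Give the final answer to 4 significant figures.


J = -D * (dC/dx) = D * (C1 - C2) / dx
J = 3.3998e-11 * (2.72 - 1.61) / 7.9e-03
J = 4.777e-09 kg/(m^2*s)


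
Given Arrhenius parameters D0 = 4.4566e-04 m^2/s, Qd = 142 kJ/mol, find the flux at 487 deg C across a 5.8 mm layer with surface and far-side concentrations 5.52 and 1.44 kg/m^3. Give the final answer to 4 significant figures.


Step 1: D = D0 * exp(-Qd/(R*T))
T = 487 + 273.15 = 760.15 K
D = 4.4566e-04 * exp(-142e3 / (8.314 * 760.15)) = 7.77942e-14 m^2/s
Step 2: J = D * (C1 - C2) / dx
J = 7.77942e-14 * (5.52 - 1.44) / 5.8e-03
J = 5.472e-11 kg/(m^2*s)


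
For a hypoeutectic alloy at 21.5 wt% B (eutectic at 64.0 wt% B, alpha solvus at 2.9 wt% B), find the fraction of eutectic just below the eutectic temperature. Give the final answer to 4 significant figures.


f_primary = (C_e - C0) / (C_e - C_alpha_max)
f_primary = (64.0 - 21.5) / (64.0 - 2.9)
f_primary = 0.695581
f_eutectic = 1 - 0.695581 = 0.3044


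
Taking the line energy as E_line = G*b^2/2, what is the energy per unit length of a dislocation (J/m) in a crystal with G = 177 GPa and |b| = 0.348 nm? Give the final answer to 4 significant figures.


E = G*b^2/2
b = 0.348 nm = 3.48e-10 m
G = 177 GPa = 1.77e+11 Pa
E = 0.5 * 1.77e+11 * (3.48e-10)^2
E = 1.072e-08 J/m


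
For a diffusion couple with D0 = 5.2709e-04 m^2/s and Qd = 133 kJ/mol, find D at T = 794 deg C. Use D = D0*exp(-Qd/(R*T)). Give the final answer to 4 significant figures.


D = D0 * exp(-Qd / (R*T))
T = 1067.15 K
D = 5.2709e-04 * exp(-133e3 / (8.314 * 1067.15))
D = 1.628e-10 m^2/s


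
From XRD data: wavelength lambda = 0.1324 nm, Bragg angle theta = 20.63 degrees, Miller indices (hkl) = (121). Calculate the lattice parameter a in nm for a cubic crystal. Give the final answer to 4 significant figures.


d = lambda / (2*sin(theta))
d = 0.1324 / (2*sin(20.63 deg))
d = 0.187891 nm
a = d * sqrt(h^2+k^2+l^2) = 0.187891 * sqrt(6)
a = 0.4602 nm


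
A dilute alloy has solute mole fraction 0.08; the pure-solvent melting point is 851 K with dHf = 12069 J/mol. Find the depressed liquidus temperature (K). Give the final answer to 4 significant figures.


dT = R*Tm^2*x / dHf
dT = 8.314 * 851^2 * 0.08 / 12069
dT = 39.9106 K
T_new = 851 - 39.9106 = 811.1 K


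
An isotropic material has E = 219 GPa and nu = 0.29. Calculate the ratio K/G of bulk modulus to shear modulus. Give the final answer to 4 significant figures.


G = E / (2*(1+nu))
G = 219 / (2*(1+0.29)) = 84.8837 GPa
K = E / (3*(1-2*nu))
K = 219 / (3*(1-2*0.29)) = 173.81 GPa
K/G = 173.81 / 84.8837 = 2.048


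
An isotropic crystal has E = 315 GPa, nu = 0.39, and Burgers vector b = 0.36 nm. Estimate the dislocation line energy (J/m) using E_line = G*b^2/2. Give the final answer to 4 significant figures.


Step 1: G = E / (2*(1+nu))
G = 315 / (2*(1+0.39)) = 113.309 GPa = 1.13309e+11 Pa
Step 2: E_line = G*b^2/2
b = 0.36 nm = 3.6e-10 m
E_line = 0.5 * 1.13309e+11 * (3.6e-10)^2 = 7.342e-09 J/m


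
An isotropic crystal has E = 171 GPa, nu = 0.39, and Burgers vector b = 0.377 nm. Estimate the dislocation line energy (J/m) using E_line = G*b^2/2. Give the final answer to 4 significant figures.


Step 1: G = E / (2*(1+nu))
G = 171 / (2*(1+0.39)) = 61.5108 GPa = 6.15108e+10 Pa
Step 2: E_line = G*b^2/2
b = 0.377 nm = 3.77e-10 m
E_line = 0.5 * 6.15108e+10 * (3.77e-10)^2 = 4.371e-09 J/m


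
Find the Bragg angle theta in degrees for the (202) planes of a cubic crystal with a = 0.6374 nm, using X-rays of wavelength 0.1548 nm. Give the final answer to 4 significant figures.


d = a / sqrt(h^2+k^2+l^2)
d = 0.6374 / sqrt(8) = 0.225355 nm
lambda = 2*d*sin(theta)  =>  sin(theta) = lambda / (2*d)
sin(theta) = 0.1548 / (2 * 0.225355) = 0.343458
theta = 20.09 deg


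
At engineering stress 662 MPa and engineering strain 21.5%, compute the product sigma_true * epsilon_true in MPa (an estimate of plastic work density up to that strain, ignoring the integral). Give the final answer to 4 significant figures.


sigma_true = sigma_eng * (1 + epsilon_eng)
sigma_true = 662 * (1 + 0.215) = 804.33 MPa
epsilon_true = ln(1 + epsilon_eng)
epsilon_true = ln(1 + 0.215) = 0.194744
sigma_true * epsilon_true = 804.33 * 0.194744 = 156.6 MPa


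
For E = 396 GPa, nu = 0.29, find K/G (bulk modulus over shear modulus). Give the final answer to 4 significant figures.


G = E / (2*(1+nu))
G = 396 / (2*(1+0.29)) = 153.488 GPa
K = E / (3*(1-2*nu))
K = 396 / (3*(1-2*0.29)) = 314.286 GPa
K/G = 314.286 / 153.488 = 2.048


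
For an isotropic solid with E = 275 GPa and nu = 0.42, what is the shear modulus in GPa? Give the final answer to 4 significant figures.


G = E / (2*(1+nu))
G = 275 / (2*(1+0.42))
G = 96.83 GPa


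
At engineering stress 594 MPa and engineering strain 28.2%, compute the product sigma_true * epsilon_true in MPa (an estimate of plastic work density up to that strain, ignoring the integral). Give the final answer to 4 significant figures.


sigma_true = sigma_eng * (1 + epsilon_eng)
sigma_true = 594 * (1 + 0.282) = 761.508 MPa
epsilon_true = ln(1 + epsilon_eng)
epsilon_true = ln(1 + 0.282) = 0.248421
sigma_true * epsilon_true = 761.508 * 0.248421 = 189.2 MPa


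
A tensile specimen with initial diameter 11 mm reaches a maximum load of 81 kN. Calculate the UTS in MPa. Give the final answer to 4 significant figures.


A0 = pi*(d/2)^2 = pi*(11/2)^2 = 95.0332 mm^2
UTS = F_max / A0 = 81*1000 / 95.0332
UTS = 852.3 MPa


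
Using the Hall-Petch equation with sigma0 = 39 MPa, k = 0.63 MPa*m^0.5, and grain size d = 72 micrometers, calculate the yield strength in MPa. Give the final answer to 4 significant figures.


sigma_y = sigma0 + k / sqrt(d)
d = 72 um = 7.2e-05 m
sigma_y = 39 + 0.63 / sqrt(7.2e-05)
sigma_y = 113.2 MPa


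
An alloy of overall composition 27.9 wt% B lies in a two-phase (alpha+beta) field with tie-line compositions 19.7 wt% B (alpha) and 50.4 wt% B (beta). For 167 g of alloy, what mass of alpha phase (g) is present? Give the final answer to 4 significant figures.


f_alpha = (C_beta - C0) / (C_beta - C_alpha)
f_alpha = (50.4 - 27.9) / (50.4 - 19.7) = 0.732899
m_alpha = f_alpha * m_total = 0.732899 * 167 = 122.4 g


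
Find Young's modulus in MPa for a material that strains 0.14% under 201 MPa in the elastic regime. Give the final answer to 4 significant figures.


E = sigma / epsilon
epsilon = 0.14% = 1.4e-03
E = 201 / 1.4e-03
E = 143600 MPa


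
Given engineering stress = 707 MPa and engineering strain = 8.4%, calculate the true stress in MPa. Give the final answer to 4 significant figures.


sigma_true = sigma_eng * (1 + epsilon_eng)
sigma_true = 707 * (1 + 0.084)
sigma_true = 766.4 MPa


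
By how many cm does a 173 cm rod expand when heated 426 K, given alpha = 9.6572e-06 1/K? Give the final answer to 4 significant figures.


dL = L0 * alpha * dT
dL = 173 * 9.6572e-06 * 426
dL = 0.7117 cm


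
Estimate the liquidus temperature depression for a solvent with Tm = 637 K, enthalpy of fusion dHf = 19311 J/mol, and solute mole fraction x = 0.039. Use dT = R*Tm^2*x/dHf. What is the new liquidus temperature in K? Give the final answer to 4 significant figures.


dT = R*Tm^2*x / dHf
dT = 8.314 * 637^2 * 0.039 / 19311
dT = 6.81316 K
T_new = 637 - 6.81316 = 630.2 K


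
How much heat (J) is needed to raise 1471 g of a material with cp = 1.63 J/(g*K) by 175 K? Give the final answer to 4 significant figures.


Q = m * cp * dT
Q = 1471 * 1.63 * 175
Q = 419600 J


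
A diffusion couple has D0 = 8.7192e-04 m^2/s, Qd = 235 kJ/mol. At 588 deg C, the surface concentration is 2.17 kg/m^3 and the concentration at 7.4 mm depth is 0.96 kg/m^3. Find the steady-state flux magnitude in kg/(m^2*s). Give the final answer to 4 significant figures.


Step 1: D = D0 * exp(-Qd/(R*T))
T = 588 + 273.15 = 861.15 K
D = 8.7192e-04 * exp(-235e3 / (8.314 * 861.15)) = 4.84846e-18 m^2/s
Step 2: J = D * (C1 - C2) / dx
J = 4.84846e-18 * (2.17 - 0.96) / 7.4e-03
J = 7.928e-16 kg/(m^2*s)


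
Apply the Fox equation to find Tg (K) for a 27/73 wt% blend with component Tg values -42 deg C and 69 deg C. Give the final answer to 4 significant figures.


1/Tg = w1/Tg1 + w2/Tg2 (in Kelvin)
Tg1 = 231.15 K, Tg2 = 342.15 K
1/Tg = 0.27/231.15 + 0.73/342.15
Tg = 302.9 K


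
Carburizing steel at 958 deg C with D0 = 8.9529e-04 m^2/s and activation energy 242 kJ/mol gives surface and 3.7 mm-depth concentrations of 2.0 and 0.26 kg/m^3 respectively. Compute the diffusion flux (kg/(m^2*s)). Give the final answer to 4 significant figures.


Step 1: D = D0 * exp(-Qd/(R*T))
T = 958 + 273.15 = 1231.15 K
D = 8.9529e-04 * exp(-242e3 / (8.314 * 1231.15)) = 4.83207e-14 m^2/s
Step 2: J = D * (C1 - C2) / dx
J = 4.83207e-14 * (2.0 - 0.26) / 3.7e-03
J = 2.272e-11 kg/(m^2*s)


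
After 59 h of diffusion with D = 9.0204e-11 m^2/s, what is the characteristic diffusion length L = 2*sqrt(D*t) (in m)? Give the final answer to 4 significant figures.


t = 59 hr = 212400 s
Diffusion length = 2*sqrt(D*t)
= 2*sqrt(9.0204e-11 * 212400)
= 8.754e-03 m


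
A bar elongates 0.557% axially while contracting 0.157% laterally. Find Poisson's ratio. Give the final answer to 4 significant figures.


nu = -epsilon_lat / epsilon_axial
Lateral strain is contraction (negative), so using magnitudes:
nu = 0.157 / 0.557
nu = 0.2819


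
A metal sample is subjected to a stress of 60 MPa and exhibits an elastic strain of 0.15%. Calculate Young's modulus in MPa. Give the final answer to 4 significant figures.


E = sigma / epsilon
epsilon = 0.15% = 1.5e-03
E = 60 / 1.5e-03
E = 40000 MPa


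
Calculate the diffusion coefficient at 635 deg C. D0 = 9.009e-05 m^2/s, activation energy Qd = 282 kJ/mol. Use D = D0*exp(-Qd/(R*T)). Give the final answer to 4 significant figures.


D = D0 * exp(-Qd / (R*T))
T = 908.15 K
D = 9.009e-05 * exp(-282e3 / (8.314 * 908.15))
D = 5.421e-21 m^2/s


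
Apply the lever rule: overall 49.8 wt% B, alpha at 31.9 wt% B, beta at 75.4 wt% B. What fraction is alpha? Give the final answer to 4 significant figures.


f_alpha = (C_beta - C0) / (C_beta - C_alpha)
f_alpha = (75.4 - 49.8) / (75.4 - 31.9)
f_alpha = 0.5885


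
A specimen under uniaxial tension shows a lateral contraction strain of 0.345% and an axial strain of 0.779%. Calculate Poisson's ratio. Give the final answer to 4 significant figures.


nu = -epsilon_lat / epsilon_axial
Lateral strain is contraction (negative), so using magnitudes:
nu = 0.345 / 0.779
nu = 0.4429


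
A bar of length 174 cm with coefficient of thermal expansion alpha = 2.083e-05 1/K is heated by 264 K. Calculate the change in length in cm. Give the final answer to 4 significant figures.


dL = L0 * alpha * dT
dL = 174 * 2.083e-05 * 264
dL = 0.9568 cm


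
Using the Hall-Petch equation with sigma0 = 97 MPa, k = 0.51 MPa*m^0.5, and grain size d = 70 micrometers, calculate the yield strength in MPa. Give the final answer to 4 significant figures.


sigma_y = sigma0 + k / sqrt(d)
d = 70 um = 7e-05 m
sigma_y = 97 + 0.51 / sqrt(7e-05)
sigma_y = 158 MPa


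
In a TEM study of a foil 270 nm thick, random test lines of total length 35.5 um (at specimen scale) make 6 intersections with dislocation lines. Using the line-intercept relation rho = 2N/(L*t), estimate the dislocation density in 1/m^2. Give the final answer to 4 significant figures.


rho = 2N / (L * t)
L = 35.5 um = 3.55e-05 m, t = 270 nm = 2.7e-07 m
rho = 2 * 6 / (3.55e-05 * 2.7e-07)
rho = 1.252e+12 1/m^2


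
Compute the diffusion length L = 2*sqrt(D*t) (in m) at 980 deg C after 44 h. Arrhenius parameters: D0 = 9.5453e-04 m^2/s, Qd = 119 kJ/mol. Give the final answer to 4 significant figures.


Step 1: D = D0 * exp(-Qd/(R*T))
T = 1253.15 K
D = 9.5453e-04 * exp(-119e3 / (8.314 * 1253.15)) = 1.04562e-08 m^2/s
Step 2: L = 2*sqrt(D*t)
t = 44 h = 158400 s
L = 2*sqrt(1.04562e-08 * 158400) = 0.08139 m


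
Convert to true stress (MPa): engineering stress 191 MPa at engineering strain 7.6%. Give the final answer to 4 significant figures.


sigma_true = sigma_eng * (1 + epsilon_eng)
sigma_true = 191 * (1 + 0.076)
sigma_true = 205.5 MPa


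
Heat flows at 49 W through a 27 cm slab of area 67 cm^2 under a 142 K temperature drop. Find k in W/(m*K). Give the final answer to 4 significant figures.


k = Q*L / (A*dT)
L = 0.27 m, A = 6.7e-03 m^2
k = 49 * 0.27 / (6.7e-03 * 142)
k = 13.91 W/(m*K)


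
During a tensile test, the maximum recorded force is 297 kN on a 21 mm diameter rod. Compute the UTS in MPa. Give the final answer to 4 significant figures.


A0 = pi*(d/2)^2 = pi*(21/2)^2 = 346.361 mm^2
UTS = F_max / A0 = 297*1000 / 346.361
UTS = 857.5 MPa


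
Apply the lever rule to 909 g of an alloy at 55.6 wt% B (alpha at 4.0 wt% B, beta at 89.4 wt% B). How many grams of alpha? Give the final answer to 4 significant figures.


f_alpha = (C_beta - C0) / (C_beta - C_alpha)
f_alpha = (89.4 - 55.6) / (89.4 - 4.0) = 0.395785
m_alpha = f_alpha * m_total = 0.395785 * 909 = 359.8 g


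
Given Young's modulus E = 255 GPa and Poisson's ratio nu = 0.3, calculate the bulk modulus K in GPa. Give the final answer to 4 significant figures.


K = E / (3*(1-2*nu))
K = 255 / (3*(1-2*0.3))
K = 212.5 GPa


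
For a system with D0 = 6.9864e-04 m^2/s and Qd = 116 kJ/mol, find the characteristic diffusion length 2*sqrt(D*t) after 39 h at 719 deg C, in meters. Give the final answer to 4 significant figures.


Step 1: D = D0 * exp(-Qd/(R*T))
T = 992.15 K
D = 6.9864e-04 * exp(-116e3 / (8.314 * 992.15)) = 5.45599e-10 m^2/s
Step 2: L = 2*sqrt(D*t)
t = 39 h = 140400 s
L = 2*sqrt(5.45599e-10 * 140400) = 0.0175 m


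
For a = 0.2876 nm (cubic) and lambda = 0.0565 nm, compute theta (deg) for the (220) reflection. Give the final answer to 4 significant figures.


d = a / sqrt(h^2+k^2+l^2)
d = 0.2876 / sqrt(8) = 0.101682 nm
lambda = 2*d*sin(theta)  =>  sin(theta) = lambda / (2*d)
sin(theta) = 0.0565 / (2 * 0.101682) = 0.277827
theta = 16.13 deg


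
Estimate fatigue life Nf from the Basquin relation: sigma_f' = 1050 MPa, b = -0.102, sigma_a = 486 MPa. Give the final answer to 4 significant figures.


sigma_a = sigma_f' * (2*Nf)^b
2*Nf = (sigma_a / sigma_f')^(1/b)
2*Nf = (486 / 1050)^(1/-0.102)
2*Nf = 1905.16
Nf = 952.6 cycles


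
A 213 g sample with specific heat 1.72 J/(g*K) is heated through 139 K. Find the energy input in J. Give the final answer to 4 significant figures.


Q = m * cp * dT
Q = 213 * 1.72 * 139
Q = 50920 J


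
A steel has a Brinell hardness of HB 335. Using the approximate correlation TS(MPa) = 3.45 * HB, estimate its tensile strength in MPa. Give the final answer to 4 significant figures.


TS (MPa) = 3.45 * HB
TS = 3.45 * 335
TS = 1156 MPa


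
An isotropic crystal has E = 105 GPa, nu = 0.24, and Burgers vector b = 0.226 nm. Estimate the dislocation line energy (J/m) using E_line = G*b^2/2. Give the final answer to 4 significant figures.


Step 1: G = E / (2*(1+nu))
G = 105 / (2*(1+0.24)) = 42.3387 GPa = 4.23387e+10 Pa
Step 2: E_line = G*b^2/2
b = 0.226 nm = 2.26e-10 m
E_line = 0.5 * 4.23387e+10 * (2.26e-10)^2 = 1.081e-09 J/m


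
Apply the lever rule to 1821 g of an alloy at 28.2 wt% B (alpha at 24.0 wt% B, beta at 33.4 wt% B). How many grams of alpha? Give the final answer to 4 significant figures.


f_alpha = (C_beta - C0) / (C_beta - C_alpha)
f_alpha = (33.4 - 28.2) / (33.4 - 24.0) = 0.553191
m_alpha = f_alpha * m_total = 0.553191 * 1821 = 1007 g


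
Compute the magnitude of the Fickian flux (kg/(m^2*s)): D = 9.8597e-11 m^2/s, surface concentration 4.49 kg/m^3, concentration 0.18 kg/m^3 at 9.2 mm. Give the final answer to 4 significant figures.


J = -D * (dC/dx) = D * (C1 - C2) / dx
J = 9.8597e-11 * (4.49 - 0.18) / 9.2e-03
J = 4.619e-08 kg/(m^2*s)


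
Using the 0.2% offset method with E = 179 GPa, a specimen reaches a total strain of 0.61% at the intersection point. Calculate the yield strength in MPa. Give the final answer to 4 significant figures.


Offset strain = 0.002
Elastic strain at yield = total_strain - offset = 6.1e-03 - 0.002 = 4.1e-03
sigma_y = E * elastic_strain = 179000 * 4.1e-03
sigma_y = 733.9 MPa


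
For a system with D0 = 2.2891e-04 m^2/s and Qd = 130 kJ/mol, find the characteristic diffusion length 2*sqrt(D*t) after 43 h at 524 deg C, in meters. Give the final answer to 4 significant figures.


Step 1: D = D0 * exp(-Qd/(R*T))
T = 797.15 K
D = 2.2891e-04 * exp(-130e3 / (8.314 * 797.15)) = 6.93236e-13 m^2/s
Step 2: L = 2*sqrt(D*t)
t = 43 h = 154800 s
L = 2*sqrt(6.93236e-13 * 154800) = 6.552e-04 m


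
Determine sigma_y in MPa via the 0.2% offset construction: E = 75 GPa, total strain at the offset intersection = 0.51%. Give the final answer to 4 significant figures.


Offset strain = 0.002
Elastic strain at yield = total_strain - offset = 5.1e-03 - 0.002 = 3.1e-03
sigma_y = E * elastic_strain = 75000 * 3.1e-03
sigma_y = 232.5 MPa


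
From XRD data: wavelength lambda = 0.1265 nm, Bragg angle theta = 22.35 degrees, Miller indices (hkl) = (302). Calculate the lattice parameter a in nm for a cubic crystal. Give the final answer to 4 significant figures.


d = lambda / (2*sin(theta))
d = 0.1265 / (2*sin(22.35 deg))
d = 0.166332 nm
a = d * sqrt(h^2+k^2+l^2) = 0.166332 * sqrt(13)
a = 0.5997 nm


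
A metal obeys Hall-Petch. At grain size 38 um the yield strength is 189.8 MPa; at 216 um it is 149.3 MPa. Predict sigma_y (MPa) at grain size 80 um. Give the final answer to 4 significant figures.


sigma_y = sigma0 + k / sqrt(d)
1/sqrt(d1) = 1/sqrt(3.8e-05) = 162.221;  1/sqrt(d2) = 68.0414
k = (sigma1 - sigma2) / (1/sqrt(d1) - 1/sqrt(d2)) = (189.8 - 149.3) / (162.221 - 68.0414) = 0.430027 MPa*m^0.5
sigma0 = sigma1 - k/sqrt(d1) = 189.8 - 0.430027*162.221 = 120.04 MPa
sigma_y(d3) = 120.04 + 0.430027 / sqrt(8e-05) = 168.1 MPa


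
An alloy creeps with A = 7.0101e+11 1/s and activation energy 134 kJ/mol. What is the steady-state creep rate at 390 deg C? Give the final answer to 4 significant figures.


rate = A * exp(-Q / (R*T))
T = 390 + 273.15 = 663.15 K
rate = 7.0101e+11 * exp(-134e3 / (8.314 * 663.15))
rate = 19.52 1/s


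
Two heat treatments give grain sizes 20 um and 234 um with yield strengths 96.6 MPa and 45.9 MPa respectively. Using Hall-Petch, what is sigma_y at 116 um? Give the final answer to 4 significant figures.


sigma_y = sigma0 + k / sqrt(d)
1/sqrt(d1) = 1/sqrt(2e-05) = 223.607;  1/sqrt(d2) = 65.372
k = (sigma1 - sigma2) / (1/sqrt(d1) - 1/sqrt(d2)) = (96.6 - 45.9) / (223.607 - 65.372) = 0.32041 MPa*m^0.5
sigma0 = sigma1 - k/sqrt(d1) = 96.6 - 0.32041*223.607 = 24.9541 MPa
sigma_y(d3) = 24.9541 + 0.32041 / sqrt(1.16e-04) = 54.7 MPa


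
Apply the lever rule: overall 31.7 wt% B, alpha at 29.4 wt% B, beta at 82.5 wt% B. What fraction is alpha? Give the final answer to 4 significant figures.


f_alpha = (C_beta - C0) / (C_beta - C_alpha)
f_alpha = (82.5 - 31.7) / (82.5 - 29.4)
f_alpha = 0.9567


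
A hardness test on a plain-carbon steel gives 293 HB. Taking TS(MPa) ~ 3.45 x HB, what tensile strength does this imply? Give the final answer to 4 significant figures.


TS (MPa) = 3.45 * HB
TS = 3.45 * 293
TS = 1011 MPa


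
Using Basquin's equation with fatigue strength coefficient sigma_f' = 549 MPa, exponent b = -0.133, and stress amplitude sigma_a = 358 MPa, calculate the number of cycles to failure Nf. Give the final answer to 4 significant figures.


sigma_a = sigma_f' * (2*Nf)^b
2*Nf = (sigma_a / sigma_f')^(1/b)
2*Nf = (358 / 549)^(1/-0.133)
2*Nf = 24.8978
Nf = 12.45 cycles


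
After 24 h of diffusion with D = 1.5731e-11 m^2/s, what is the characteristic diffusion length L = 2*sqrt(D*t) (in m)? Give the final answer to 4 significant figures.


t = 24 hr = 86400 s
Diffusion length = 2*sqrt(D*t)
= 2*sqrt(1.5731e-11 * 86400)
= 2.332e-03 m


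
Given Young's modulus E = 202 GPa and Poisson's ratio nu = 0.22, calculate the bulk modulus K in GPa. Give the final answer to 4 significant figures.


K = E / (3*(1-2*nu))
K = 202 / (3*(1-2*0.22))
K = 120.2 GPa


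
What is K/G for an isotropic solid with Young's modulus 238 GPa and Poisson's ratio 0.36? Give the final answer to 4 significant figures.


G = E / (2*(1+nu))
G = 238 / (2*(1+0.36)) = 87.5 GPa
K = E / (3*(1-2*nu))
K = 238 / (3*(1-2*0.36)) = 283.333 GPa
K/G = 283.333 / 87.5 = 3.238


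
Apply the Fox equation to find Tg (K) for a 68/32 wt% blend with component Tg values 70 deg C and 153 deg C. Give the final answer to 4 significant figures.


1/Tg = w1/Tg1 + w2/Tg2 (in Kelvin)
Tg1 = 343.15 K, Tg2 = 426.15 K
1/Tg = 0.68/343.15 + 0.32/426.15
Tg = 366 K


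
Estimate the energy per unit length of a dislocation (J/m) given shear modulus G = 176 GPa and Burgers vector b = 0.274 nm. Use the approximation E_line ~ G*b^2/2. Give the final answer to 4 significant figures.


E = G*b^2/2
b = 0.274 nm = 2.74e-10 m
G = 176 GPa = 1.76e+11 Pa
E = 0.5 * 1.76e+11 * (2.74e-10)^2
E = 6.607e-09 J/m


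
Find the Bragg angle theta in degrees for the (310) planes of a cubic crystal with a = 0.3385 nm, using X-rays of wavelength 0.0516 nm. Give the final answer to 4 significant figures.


d = a / sqrt(h^2+k^2+l^2)
d = 0.3385 / sqrt(10) = 0.107043 nm
lambda = 2*d*sin(theta)  =>  sin(theta) = lambda / (2*d)
sin(theta) = 0.0516 / (2 * 0.107043) = 0.241024
theta = 13.95 deg


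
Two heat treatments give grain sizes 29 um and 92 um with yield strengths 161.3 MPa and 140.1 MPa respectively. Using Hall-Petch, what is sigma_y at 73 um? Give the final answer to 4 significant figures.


sigma_y = sigma0 + k / sqrt(d)
1/sqrt(d1) = 1/sqrt(2.9e-05) = 185.695;  1/sqrt(d2) = 104.257
k = (sigma1 - sigma2) / (1/sqrt(d1) - 1/sqrt(d2)) = (161.3 - 140.1) / (185.695 - 104.257) = 0.26032 MPa*m^0.5
sigma0 = sigma1 - k/sqrt(d1) = 161.3 - 0.26032*185.695 = 112.96 MPa
sigma_y(d3) = 112.96 + 0.26032 / sqrt(7.3e-05) = 143.4 MPa


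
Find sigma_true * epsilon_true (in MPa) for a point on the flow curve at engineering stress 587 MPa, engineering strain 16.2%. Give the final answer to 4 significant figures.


sigma_true = sigma_eng * (1 + epsilon_eng)
sigma_true = 587 * (1 + 0.162) = 682.094 MPa
epsilon_true = ln(1 + epsilon_eng)
epsilon_true = ln(1 + 0.162) = 0.150143
sigma_true * epsilon_true = 682.094 * 0.150143 = 102.4 MPa


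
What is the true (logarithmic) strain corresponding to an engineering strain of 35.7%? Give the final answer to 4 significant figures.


epsilon_true = ln(1 + epsilon_eng)
epsilon_true = ln(1 + 0.357)
epsilon_true = 0.3053


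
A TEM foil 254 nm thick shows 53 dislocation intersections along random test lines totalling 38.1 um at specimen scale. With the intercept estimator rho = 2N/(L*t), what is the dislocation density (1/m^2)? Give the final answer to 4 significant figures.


rho = 2N / (L * t)
L = 38.1 um = 3.81e-05 m, t = 254 nm = 2.54e-07 m
rho = 2 * 53 / (3.81e-05 * 2.54e-07)
rho = 1.095e+13 1/m^2


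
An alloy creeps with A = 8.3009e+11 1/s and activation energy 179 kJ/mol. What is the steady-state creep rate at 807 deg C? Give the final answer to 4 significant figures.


rate = A * exp(-Q / (R*T))
T = 807 + 273.15 = 1080.15 K
rate = 8.3009e+11 * exp(-179e3 / (8.314 * 1080.15))
rate = 1831 1/s


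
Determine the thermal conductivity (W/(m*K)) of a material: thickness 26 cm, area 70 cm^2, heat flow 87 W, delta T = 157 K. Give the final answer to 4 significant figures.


k = Q*L / (A*dT)
L = 0.26 m, A = 7e-03 m^2
k = 87 * 0.26 / (7e-03 * 157)
k = 20.58 W/(m*K)


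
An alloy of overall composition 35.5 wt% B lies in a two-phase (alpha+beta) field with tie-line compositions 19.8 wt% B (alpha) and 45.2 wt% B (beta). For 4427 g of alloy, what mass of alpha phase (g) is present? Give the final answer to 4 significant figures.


f_alpha = (C_beta - C0) / (C_beta - C_alpha)
f_alpha = (45.2 - 35.5) / (45.2 - 19.8) = 0.38189
m_alpha = f_alpha * m_total = 0.38189 * 4427 = 1691 g


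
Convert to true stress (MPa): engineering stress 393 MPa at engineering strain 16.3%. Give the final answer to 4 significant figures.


sigma_true = sigma_eng * (1 + epsilon_eng)
sigma_true = 393 * (1 + 0.163)
sigma_true = 457.1 MPa


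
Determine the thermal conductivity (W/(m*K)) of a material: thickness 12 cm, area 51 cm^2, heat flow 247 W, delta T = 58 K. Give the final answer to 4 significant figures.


k = Q*L / (A*dT)
L = 0.12 m, A = 5.1e-03 m^2
k = 247 * 0.12 / (5.1e-03 * 58)
k = 100.2 W/(m*K)


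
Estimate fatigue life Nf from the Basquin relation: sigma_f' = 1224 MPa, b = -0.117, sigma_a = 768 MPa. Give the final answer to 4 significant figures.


sigma_a = sigma_f' * (2*Nf)^b
2*Nf = (sigma_a / sigma_f')^(1/b)
2*Nf = (768 / 1224)^(1/-0.117)
2*Nf = 53.714
Nf = 26.86 cycles


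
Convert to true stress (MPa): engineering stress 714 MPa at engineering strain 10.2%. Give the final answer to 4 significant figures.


sigma_true = sigma_eng * (1 + epsilon_eng)
sigma_true = 714 * (1 + 0.102)
sigma_true = 786.8 MPa


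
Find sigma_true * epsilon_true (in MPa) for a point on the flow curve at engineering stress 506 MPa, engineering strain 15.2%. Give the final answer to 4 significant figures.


sigma_true = sigma_eng * (1 + epsilon_eng)
sigma_true = 506 * (1 + 0.152) = 582.912 MPa
epsilon_true = ln(1 + epsilon_eng)
epsilon_true = ln(1 + 0.152) = 0.1415
sigma_true * epsilon_true = 582.912 * 0.1415 = 82.48 MPa


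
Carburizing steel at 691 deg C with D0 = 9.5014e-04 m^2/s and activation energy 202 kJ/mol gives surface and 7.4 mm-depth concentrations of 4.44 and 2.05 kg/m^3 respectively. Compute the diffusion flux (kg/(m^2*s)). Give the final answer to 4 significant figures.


Step 1: D = D0 * exp(-Qd/(R*T))
T = 691 + 273.15 = 964.15 K
D = 9.5014e-04 * exp(-202e3 / (8.314 * 964.15)) = 1.08059e-14 m^2/s
Step 2: J = D * (C1 - C2) / dx
J = 1.08059e-14 * (4.44 - 2.05) / 7.4e-03
J = 3.49e-12 kg/(m^2*s)


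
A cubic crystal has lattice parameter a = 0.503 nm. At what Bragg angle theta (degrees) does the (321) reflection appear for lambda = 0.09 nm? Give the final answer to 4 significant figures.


d = a / sqrt(h^2+k^2+l^2)
d = 0.503 / sqrt(14) = 0.134432 nm
lambda = 2*d*sin(theta)  =>  sin(theta) = lambda / (2*d)
sin(theta) = 0.09 / (2 * 0.134432) = 0.334741
theta = 19.56 deg


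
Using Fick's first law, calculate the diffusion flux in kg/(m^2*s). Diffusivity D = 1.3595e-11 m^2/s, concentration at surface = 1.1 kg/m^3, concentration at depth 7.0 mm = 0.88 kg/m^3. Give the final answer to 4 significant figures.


J = -D * (dC/dx) = D * (C1 - C2) / dx
J = 1.3595e-11 * (1.1 - 0.88) / 7e-03
J = 4.273e-10 kg/(m^2*s)


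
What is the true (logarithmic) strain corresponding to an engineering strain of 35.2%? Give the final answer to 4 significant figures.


epsilon_true = ln(1 + epsilon_eng)
epsilon_true = ln(1 + 0.352)
epsilon_true = 0.3016


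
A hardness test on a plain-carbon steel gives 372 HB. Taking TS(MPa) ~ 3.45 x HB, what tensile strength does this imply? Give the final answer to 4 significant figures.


TS (MPa) = 3.45 * HB
TS = 3.45 * 372
TS = 1283 MPa


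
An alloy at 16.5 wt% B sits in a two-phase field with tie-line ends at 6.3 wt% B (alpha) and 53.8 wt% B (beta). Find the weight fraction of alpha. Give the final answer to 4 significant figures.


f_alpha = (C_beta - C0) / (C_beta - C_alpha)
f_alpha = (53.8 - 16.5) / (53.8 - 6.3)
f_alpha = 0.7853


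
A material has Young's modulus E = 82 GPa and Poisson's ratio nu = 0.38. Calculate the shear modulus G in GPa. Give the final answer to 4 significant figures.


G = E / (2*(1+nu))
G = 82 / (2*(1+0.38))
G = 29.71 GPa


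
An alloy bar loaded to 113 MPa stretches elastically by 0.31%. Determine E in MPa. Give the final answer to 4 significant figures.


E = sigma / epsilon
epsilon = 0.31% = 3.1e-03
E = 113 / 3.1e-03
E = 36450 MPa


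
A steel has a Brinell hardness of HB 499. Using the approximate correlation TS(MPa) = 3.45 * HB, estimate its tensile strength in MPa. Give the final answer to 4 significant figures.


TS (MPa) = 3.45 * HB
TS = 3.45 * 499
TS = 1722 MPa


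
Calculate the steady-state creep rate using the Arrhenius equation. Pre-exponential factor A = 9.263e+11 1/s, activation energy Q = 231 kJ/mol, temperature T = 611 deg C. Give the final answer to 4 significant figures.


rate = A * exp(-Q / (R*T))
T = 611 + 273.15 = 884.15 K
rate = 9.263e+11 * exp(-231e3 / (8.314 * 884.15))
rate = 0.02085 1/s


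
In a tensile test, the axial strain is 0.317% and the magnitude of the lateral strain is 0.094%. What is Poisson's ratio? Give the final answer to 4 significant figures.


nu = -epsilon_lat / epsilon_axial
Lateral strain is contraction (negative), so using magnitudes:
nu = 0.094 / 0.317
nu = 0.2965


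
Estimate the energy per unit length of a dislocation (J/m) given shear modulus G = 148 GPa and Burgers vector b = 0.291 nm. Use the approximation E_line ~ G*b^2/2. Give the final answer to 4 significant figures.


E = G*b^2/2
b = 0.291 nm = 2.91e-10 m
G = 148 GPa = 1.48e+11 Pa
E = 0.5 * 1.48e+11 * (2.91e-10)^2
E = 6.266e-09 J/m


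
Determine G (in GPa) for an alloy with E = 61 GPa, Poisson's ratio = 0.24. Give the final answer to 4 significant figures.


G = E / (2*(1+nu))
G = 61 / (2*(1+0.24))
G = 24.6 GPa


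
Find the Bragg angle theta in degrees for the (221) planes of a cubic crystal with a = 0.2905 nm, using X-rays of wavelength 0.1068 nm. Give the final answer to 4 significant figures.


d = a / sqrt(h^2+k^2+l^2)
d = 0.2905 / sqrt(9) = 0.0968333 nm
lambda = 2*d*sin(theta)  =>  sin(theta) = lambda / (2*d)
sin(theta) = 0.1068 / (2 * 0.0968333) = 0.551463
theta = 33.47 deg


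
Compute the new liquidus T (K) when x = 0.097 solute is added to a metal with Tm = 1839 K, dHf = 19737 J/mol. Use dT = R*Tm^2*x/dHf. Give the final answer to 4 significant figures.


dT = R*Tm^2*x / dHf
dT = 8.314 * 1839^2 * 0.097 / 19737
dT = 138.186 K
T_new = 1839 - 138.186 = 1701 K


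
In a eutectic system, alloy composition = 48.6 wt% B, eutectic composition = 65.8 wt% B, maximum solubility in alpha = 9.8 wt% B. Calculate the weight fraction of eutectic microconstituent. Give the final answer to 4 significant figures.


f_primary = (C_e - C0) / (C_e - C_alpha_max)
f_primary = (65.8 - 48.6) / (65.8 - 9.8)
f_primary = 0.307143
f_eutectic = 1 - 0.307143 = 0.6929
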